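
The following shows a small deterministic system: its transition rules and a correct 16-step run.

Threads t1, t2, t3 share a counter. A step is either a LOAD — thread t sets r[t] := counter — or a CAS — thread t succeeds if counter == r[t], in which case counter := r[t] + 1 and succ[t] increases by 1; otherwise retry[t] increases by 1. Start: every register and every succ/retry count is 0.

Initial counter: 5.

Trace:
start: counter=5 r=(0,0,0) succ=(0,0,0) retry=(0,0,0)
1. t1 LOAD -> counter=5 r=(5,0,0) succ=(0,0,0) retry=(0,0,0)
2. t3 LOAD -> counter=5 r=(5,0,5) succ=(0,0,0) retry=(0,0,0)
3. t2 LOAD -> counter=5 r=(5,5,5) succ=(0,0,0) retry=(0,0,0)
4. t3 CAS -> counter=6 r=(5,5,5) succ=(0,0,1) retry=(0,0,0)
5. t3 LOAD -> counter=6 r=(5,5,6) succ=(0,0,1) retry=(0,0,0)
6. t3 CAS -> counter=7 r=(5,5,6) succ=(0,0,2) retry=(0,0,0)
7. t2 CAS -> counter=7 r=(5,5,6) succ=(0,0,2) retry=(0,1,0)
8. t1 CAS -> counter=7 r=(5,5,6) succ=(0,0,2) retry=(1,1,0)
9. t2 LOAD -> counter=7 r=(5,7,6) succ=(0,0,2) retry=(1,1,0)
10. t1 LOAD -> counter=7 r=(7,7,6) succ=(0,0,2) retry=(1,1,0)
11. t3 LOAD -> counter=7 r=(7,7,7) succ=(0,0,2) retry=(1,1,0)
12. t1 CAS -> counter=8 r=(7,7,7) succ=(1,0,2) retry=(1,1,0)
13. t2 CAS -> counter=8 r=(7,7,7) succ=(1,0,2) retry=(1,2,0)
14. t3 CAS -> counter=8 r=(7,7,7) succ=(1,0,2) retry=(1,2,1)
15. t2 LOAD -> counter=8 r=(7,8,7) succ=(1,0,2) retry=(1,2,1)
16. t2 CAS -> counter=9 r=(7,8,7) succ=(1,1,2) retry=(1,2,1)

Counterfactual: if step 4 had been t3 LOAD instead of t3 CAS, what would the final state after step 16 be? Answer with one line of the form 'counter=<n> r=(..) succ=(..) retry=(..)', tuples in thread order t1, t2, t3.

counter=8 r=(6,7,6) succ=(1,1,1) retry=(1,2,1)

(re-executing from step 4 with the substitution; state before step 4: counter=5 r=(5,5,5) succ=(0,0,0) retry=(0,0,0))
4. t3 LOAD -> counter=5 r=(5,5,5) succ=(0,0,0) retry=(0,0,0)
5. t3 LOAD -> counter=5 r=(5,5,5) succ=(0,0,0) retry=(0,0,0)
6. t3 CAS -> counter=6 r=(5,5,5) succ=(0,0,1) retry=(0,0,0)
7. t2 CAS -> counter=6 r=(5,5,5) succ=(0,0,1) retry=(0,1,0)
8. t1 CAS -> counter=6 r=(5,5,5) succ=(0,0,1) retry=(1,1,0)
9. t2 LOAD -> counter=6 r=(5,6,5) succ=(0,0,1) retry=(1,1,0)
10. t1 LOAD -> counter=6 r=(6,6,5) succ=(0,0,1) retry=(1,1,0)
11. t3 LOAD -> counter=6 r=(6,6,6) succ=(0,0,1) retry=(1,1,0)
12. t1 CAS -> counter=7 r=(6,6,6) succ=(1,0,1) retry=(1,1,0)
13. t2 CAS -> counter=7 r=(6,6,6) succ=(1,0,1) retry=(1,2,0)
14. t3 CAS -> counter=7 r=(6,6,6) succ=(1,0,1) retry=(1,2,1)
15. t2 LOAD -> counter=7 r=(6,7,6) succ=(1,0,1) retry=(1,2,1)
16. t2 CAS -> counter=8 r=(6,7,6) succ=(1,1,1) retry=(1,2,1)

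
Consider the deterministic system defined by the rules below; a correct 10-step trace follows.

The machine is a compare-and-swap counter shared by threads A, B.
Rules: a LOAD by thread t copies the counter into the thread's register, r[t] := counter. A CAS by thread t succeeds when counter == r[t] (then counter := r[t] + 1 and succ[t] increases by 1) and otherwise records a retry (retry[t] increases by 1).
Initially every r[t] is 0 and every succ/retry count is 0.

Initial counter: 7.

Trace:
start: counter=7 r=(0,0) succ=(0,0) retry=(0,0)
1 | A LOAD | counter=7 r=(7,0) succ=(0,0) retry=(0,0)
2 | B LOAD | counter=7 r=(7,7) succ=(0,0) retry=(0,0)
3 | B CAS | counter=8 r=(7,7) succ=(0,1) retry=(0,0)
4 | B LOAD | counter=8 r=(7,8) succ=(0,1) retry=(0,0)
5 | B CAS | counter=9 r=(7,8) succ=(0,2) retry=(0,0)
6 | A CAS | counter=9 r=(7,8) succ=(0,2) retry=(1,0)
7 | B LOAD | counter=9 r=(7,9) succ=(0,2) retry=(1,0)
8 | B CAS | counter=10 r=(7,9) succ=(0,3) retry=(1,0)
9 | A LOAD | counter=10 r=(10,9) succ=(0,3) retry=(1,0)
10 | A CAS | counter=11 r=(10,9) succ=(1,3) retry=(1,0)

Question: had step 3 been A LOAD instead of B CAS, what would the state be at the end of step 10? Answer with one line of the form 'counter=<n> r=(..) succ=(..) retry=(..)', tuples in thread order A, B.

counter=10 r=(9,8) succ=(1,2) retry=(1,0)

(re-executing from step 3 with the substitution; state before step 3: counter=7 r=(7,7) succ=(0,0) retry=(0,0))
3 | A LOAD | counter=7 r=(7,7) succ=(0,0) retry=(0,0)
4 | B LOAD | counter=7 r=(7,7) succ=(0,0) retry=(0,0)
5 | B CAS | counter=8 r=(7,7) succ=(0,1) retry=(0,0)
6 | A CAS | counter=8 r=(7,7) succ=(0,1) retry=(1,0)
7 | B LOAD | counter=8 r=(7,8) succ=(0,1) retry=(1,0)
8 | B CAS | counter=9 r=(7,8) succ=(0,2) retry=(1,0)
9 | A LOAD | counter=9 r=(9,8) succ=(0,2) retry=(1,0)
10 | A CAS | counter=10 r=(9,8) succ=(1,2) retry=(1,0)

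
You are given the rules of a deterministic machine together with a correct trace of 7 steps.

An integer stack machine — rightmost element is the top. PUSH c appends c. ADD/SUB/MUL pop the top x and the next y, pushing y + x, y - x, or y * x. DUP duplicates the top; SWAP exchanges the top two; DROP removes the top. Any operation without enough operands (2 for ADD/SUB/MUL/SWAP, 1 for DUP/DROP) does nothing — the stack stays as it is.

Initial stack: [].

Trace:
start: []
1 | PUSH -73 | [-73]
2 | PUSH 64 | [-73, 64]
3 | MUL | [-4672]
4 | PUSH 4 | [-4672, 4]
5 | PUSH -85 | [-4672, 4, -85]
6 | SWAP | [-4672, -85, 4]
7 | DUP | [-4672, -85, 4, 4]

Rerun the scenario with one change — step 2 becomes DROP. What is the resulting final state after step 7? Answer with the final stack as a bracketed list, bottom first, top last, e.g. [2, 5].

(re-executing from step 2 with the substitution; state before step 2: [-73])
2 | DROP | []
3 | MUL | []
4 | PUSH 4 | [4]
5 | PUSH -85 | [4, -85]
6 | SWAP | [-85, 4]
7 | DUP | [-85, 4, 4]

[-85, 4, 4]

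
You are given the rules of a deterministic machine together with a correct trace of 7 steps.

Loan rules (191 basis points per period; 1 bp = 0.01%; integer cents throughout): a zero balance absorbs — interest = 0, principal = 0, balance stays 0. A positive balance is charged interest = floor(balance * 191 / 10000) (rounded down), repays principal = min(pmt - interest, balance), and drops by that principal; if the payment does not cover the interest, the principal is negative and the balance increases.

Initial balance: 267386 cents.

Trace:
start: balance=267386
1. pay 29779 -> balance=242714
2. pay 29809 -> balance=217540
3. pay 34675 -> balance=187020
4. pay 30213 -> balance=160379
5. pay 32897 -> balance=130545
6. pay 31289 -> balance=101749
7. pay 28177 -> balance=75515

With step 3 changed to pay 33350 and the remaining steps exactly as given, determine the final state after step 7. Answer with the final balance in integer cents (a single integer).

76944

(re-executing from step 3 with the substitution; state before step 3: balance=217540)
3. pay 33350 -> balance=188345
4. pay 30213 -> balance=161729
5. pay 32897 -> balance=131921
6. pay 31289 -> balance=103151
7. pay 28177 -> balance=76944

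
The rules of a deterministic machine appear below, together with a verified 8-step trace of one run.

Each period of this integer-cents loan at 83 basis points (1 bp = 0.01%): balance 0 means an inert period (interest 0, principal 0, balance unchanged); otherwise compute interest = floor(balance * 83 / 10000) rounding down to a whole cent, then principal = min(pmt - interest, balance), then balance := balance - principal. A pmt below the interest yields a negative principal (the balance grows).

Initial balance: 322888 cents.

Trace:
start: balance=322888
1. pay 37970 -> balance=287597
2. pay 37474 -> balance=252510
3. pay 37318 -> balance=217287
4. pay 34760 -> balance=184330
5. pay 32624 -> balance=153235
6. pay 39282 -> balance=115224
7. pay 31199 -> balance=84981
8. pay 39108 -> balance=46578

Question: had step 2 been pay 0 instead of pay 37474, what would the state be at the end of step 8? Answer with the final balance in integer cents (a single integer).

(re-executing from step 2 with the substitution; state before step 2: balance=287597)
2. pay 0 -> balance=289984
3. pay 37318 -> balance=255072
4. pay 34760 -> balance=222429
5. pay 32624 -> balance=191651
6. pay 39282 -> balance=153959
7. pay 31199 -> balance=124037
8. pay 39108 -> balance=85958

85958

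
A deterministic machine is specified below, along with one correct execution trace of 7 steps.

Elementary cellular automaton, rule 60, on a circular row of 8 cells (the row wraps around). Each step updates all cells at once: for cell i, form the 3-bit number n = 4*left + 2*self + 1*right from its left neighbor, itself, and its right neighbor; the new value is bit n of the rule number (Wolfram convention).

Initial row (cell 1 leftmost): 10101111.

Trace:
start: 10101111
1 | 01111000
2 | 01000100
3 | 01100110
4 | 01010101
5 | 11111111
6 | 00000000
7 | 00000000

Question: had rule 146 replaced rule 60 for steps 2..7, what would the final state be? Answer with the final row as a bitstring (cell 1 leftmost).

01001000

(re-executing steps 2..7 under rule 146; state before step 2: 01111000)
2 | 10110100
3 | 00000011
4 | 10000100
5 | 01001011
6 | 00110000
7 | 01001000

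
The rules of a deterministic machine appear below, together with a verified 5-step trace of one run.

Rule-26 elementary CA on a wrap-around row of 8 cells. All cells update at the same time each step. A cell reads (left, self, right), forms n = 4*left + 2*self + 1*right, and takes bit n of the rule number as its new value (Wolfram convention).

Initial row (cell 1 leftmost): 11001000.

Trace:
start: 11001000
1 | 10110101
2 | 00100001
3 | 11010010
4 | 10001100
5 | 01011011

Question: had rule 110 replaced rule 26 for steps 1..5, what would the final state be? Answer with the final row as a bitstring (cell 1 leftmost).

11111000

(re-executing steps 1..5 under rule 110; state before step 1: 11001000)
1 | 11011001
2 | 01111011
3 | 11001111
4 | 01011000
5 | 11111000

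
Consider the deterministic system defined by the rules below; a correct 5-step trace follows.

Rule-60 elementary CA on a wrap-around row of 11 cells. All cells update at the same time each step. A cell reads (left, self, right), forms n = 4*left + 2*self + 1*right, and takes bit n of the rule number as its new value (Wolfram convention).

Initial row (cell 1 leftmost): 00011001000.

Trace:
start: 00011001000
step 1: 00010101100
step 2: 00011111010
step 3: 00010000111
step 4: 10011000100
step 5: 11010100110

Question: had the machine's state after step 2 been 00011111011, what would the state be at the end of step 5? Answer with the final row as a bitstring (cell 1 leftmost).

state after step 2 := 00011111011
step 3: 10010000110
step 4: 11011000101
step 5: 00110100111

00110100111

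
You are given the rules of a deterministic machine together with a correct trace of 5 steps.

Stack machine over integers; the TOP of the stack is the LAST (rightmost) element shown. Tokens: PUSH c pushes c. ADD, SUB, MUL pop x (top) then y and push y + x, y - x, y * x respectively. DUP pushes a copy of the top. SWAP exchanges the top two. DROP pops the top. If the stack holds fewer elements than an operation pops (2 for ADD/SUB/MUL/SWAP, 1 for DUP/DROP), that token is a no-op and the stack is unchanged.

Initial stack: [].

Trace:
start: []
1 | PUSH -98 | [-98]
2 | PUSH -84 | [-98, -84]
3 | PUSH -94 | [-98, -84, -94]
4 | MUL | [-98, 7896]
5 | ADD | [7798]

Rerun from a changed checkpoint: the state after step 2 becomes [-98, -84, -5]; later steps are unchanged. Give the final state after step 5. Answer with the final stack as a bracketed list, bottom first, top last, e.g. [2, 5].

state after step 2 := [-98, -84, -5]
3 | PUSH -94 | [-98, -84, -5, -94]
4 | MUL | [-98, -84, 470]
5 | ADD | [-98, 386]

[-98, 386]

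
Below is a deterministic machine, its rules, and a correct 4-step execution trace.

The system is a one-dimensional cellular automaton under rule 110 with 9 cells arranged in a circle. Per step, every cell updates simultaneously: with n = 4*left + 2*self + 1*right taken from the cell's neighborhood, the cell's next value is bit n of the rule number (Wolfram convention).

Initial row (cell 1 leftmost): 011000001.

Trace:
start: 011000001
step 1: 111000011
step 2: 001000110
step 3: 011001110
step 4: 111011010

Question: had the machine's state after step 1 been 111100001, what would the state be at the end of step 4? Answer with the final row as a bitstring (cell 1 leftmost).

011101101

state after step 1 := 111100001
step 2: 000100011
step 3: 001100111
step 4: 011101101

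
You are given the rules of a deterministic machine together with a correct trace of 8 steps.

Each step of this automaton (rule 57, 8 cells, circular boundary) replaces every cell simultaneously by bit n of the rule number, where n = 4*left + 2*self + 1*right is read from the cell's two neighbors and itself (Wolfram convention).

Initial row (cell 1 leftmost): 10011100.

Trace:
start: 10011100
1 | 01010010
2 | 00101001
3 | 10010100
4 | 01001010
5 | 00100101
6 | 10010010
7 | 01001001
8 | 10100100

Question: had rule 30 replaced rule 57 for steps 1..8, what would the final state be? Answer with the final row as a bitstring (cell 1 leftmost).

(re-executing steps 1..8 under rule 30; state before step 1: 10011100)
1 | 11110011
2 | 00001110
3 | 00011001
4 | 10110111
5 | 00100100
6 | 01111110
7 | 11000001
8 | 00100011

00100011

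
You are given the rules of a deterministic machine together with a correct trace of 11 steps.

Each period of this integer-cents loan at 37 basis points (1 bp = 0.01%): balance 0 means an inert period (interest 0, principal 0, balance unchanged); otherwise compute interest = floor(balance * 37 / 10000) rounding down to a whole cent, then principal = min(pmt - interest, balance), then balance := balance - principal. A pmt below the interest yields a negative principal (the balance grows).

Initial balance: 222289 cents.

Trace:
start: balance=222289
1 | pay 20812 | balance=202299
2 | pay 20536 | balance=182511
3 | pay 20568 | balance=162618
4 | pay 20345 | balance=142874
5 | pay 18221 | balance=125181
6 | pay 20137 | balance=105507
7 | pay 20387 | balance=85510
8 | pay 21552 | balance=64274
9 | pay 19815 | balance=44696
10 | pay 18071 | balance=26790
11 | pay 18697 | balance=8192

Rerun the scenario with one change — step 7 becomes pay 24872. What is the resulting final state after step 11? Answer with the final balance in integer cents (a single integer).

3640

(re-executing from step 7 with the substitution; state before step 7: balance=105507)
7 | pay 24872 | balance=81025
8 | pay 21552 | balance=59772
9 | pay 19815 | balance=40178
10 | pay 18071 | balance=22255
11 | pay 18697 | balance=3640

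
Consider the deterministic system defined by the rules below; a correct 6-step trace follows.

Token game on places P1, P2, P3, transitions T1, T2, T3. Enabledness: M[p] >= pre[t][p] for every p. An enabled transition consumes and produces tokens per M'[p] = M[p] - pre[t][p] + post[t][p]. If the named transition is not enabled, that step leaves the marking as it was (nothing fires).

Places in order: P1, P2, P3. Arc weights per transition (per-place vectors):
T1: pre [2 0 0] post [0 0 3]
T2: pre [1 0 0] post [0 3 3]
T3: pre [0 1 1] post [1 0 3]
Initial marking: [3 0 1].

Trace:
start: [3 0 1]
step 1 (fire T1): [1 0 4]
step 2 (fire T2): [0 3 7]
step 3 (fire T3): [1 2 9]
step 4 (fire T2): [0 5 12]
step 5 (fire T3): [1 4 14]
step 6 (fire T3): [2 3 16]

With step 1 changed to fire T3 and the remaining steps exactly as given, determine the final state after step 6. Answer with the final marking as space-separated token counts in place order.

4 3 13

(re-executing from step 1 with the substitution; state before step 1: [3 0 1])
step 1 (fire T3): [3 0 1]
step 2 (fire T2): [2 3 4]
step 3 (fire T3): [3 2 6]
step 4 (fire T2): [2 5 9]
step 5 (fire T3): [3 4 11]
step 6 (fire T3): [4 3 13]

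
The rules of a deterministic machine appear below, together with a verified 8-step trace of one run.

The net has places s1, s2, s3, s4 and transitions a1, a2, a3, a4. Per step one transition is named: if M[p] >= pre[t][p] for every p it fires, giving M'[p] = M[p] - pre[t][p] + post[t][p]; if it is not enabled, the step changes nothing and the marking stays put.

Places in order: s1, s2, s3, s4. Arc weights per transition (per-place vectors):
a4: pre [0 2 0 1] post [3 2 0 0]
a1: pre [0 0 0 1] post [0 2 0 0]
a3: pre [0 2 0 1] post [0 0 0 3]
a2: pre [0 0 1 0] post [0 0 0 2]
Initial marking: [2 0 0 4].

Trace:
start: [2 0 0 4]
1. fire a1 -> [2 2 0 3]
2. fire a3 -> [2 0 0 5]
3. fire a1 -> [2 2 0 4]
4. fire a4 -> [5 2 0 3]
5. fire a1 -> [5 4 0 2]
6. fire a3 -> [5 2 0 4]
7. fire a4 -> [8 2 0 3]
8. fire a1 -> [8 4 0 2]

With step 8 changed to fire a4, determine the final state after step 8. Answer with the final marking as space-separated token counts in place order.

11 2 0 2

(re-executing from step 8 with the substitution; state before step 8: [8 2 0 3])
8. fire a4 -> [11 2 0 2]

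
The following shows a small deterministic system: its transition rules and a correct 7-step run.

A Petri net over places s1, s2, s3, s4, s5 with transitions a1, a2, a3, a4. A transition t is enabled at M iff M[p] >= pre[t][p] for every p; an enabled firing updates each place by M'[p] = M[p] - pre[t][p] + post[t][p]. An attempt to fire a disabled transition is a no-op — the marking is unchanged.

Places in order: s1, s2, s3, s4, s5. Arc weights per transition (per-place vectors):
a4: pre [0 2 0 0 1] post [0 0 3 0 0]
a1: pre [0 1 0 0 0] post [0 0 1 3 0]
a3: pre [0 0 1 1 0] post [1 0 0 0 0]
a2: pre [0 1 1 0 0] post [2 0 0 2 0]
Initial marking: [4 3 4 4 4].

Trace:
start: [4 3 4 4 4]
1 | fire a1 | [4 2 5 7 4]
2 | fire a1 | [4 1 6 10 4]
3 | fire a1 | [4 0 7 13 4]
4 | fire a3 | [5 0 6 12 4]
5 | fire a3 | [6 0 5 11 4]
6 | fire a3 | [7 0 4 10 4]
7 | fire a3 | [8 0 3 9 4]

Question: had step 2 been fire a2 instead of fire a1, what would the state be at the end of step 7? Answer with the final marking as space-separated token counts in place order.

10 0 1 8 4

(re-executing from step 2 with the substitution; state before step 2: [4 2 5 7 4])
2 | fire a2 | [6 1 4 9 4]
3 | fire a1 | [6 0 5 12 4]
4 | fire a3 | [7 0 4 11 4]
5 | fire a3 | [8 0 3 10 4]
6 | fire a3 | [9 0 2 9 4]
7 | fire a3 | [10 0 1 8 4]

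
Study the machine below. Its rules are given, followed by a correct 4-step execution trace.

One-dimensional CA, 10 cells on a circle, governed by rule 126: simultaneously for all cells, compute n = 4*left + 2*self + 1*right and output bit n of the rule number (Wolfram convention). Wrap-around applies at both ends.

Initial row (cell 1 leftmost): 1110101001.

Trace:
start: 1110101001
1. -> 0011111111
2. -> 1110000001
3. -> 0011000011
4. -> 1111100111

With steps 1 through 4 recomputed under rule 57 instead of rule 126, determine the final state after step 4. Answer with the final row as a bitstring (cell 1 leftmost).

(re-executing steps 1..4 under rule 57; state before step 1: 1110101001)
1. -> 0001010101
2. -> 1100101010
3. -> 1010010101
4. -> 0101001011

0101001011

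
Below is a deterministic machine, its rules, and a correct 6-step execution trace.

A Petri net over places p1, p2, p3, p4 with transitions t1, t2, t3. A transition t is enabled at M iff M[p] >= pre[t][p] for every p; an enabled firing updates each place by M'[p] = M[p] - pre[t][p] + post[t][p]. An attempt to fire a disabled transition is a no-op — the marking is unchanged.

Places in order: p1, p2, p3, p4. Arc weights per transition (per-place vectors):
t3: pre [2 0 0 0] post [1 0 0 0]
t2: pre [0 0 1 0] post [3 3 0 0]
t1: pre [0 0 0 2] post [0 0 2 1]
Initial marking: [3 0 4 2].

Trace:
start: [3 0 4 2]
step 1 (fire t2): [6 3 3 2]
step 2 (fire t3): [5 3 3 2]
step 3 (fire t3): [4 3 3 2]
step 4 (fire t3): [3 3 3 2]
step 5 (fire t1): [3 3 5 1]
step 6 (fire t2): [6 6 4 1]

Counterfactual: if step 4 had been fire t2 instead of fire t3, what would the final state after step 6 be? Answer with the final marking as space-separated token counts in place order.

(re-executing from step 4 with the substitution; state before step 4: [4 3 3 2])
step 4 (fire t2): [7 6 2 2]
step 5 (fire t1): [7 6 4 1]
step 6 (fire t2): [10 9 3 1]

10 9 3 1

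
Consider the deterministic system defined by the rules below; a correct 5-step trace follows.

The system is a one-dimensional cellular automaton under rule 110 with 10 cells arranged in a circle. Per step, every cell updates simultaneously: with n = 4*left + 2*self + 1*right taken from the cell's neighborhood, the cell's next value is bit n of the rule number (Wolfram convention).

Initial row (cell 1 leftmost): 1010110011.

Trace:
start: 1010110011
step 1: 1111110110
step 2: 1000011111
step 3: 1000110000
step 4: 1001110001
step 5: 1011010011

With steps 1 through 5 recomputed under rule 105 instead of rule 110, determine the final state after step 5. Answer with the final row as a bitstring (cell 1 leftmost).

(re-executing steps 1..5 under rule 105; state before step 1: 1010110011)
step 1: 1101110010
step 2: 1111010001
step 3: 0001100101
step 4: 0101100010
step 5: 0011101000

0011101000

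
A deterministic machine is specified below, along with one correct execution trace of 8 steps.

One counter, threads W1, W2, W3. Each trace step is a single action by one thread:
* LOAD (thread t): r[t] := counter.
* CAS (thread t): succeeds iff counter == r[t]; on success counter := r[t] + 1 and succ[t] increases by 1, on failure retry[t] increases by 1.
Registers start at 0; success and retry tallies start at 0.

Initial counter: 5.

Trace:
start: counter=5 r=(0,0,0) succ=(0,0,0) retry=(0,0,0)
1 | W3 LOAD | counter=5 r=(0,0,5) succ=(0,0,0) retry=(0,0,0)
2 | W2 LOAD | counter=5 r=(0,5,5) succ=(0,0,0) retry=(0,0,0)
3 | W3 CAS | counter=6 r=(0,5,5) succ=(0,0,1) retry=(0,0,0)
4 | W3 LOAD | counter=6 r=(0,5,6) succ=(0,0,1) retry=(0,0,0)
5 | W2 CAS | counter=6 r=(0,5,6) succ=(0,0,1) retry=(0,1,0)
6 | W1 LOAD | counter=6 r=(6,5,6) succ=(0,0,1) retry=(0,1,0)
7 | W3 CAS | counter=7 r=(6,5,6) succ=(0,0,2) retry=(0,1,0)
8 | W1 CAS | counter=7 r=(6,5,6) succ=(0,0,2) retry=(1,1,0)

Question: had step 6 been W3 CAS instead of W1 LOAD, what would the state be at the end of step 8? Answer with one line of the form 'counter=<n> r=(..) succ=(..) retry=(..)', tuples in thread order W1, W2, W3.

(re-executing from step 6 with the substitution; state before step 6: counter=6 r=(0,5,6) succ=(0,0,1) retry=(0,1,0))
6 | W3 CAS | counter=7 r=(0,5,6) succ=(0,0,2) retry=(0,1,0)
7 | W3 CAS | counter=7 r=(0,5,6) succ=(0,0,2) retry=(0,1,1)
8 | W1 CAS | counter=7 r=(0,5,6) succ=(0,0,2) retry=(1,1,1)

counter=7 r=(0,5,6) succ=(0,0,2) retry=(1,1,1)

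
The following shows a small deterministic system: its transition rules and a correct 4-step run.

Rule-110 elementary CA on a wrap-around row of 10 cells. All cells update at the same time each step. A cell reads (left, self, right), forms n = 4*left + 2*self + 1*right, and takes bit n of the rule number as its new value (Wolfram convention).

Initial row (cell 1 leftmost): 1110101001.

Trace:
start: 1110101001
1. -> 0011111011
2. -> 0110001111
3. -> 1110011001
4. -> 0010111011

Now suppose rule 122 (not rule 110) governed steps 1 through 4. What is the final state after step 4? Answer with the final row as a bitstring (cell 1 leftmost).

1001100001

(re-executing steps 1..4 under rule 122; state before step 1: 1110101001)
1. -> 0011010111
2. -> 1111101101
3. -> 0000111111
4. -> 1001100001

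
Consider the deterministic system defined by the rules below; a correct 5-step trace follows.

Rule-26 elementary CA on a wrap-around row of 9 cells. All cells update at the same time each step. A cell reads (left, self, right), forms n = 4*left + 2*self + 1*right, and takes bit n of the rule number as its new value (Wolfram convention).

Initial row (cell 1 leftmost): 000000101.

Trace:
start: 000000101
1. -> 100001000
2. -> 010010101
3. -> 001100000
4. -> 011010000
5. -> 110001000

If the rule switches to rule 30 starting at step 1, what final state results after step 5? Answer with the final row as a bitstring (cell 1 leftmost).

111001110

(re-executing steps 1..5 under rule 30; state before step 1: 000000101)
1. -> 100001101
2. -> 010011001
3. -> 011110111
4. -> 010000100
5. -> 111001110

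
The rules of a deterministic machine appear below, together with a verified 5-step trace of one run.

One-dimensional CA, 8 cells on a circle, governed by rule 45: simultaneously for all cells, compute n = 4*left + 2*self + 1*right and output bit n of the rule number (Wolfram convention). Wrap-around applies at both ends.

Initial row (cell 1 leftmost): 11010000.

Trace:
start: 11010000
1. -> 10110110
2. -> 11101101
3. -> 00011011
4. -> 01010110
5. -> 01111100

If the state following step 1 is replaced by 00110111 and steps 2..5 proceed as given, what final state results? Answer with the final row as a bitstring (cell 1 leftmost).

state after step 1 := 00110111
2. -> 00101100
3. -> 10111001
4. -> 01100001
5. -> 11001101

11001101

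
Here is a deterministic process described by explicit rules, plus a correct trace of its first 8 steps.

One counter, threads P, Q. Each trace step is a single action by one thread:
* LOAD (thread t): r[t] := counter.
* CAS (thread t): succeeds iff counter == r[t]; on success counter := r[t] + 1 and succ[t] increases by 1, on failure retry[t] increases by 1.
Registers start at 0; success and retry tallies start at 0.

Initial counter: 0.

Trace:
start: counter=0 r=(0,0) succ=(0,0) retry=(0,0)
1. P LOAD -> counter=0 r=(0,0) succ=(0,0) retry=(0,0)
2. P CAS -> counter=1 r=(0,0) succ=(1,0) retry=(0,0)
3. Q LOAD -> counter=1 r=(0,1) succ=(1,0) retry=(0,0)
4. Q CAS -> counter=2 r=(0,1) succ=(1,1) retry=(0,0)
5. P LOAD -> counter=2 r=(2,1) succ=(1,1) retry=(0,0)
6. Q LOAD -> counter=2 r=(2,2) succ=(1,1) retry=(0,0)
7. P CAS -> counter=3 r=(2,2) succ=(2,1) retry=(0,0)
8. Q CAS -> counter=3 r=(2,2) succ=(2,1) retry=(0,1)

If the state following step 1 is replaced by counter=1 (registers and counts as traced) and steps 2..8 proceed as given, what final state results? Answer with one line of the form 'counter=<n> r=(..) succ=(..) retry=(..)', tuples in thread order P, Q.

counter=3 r=(2,2) succ=(1,1) retry=(1,1)

state after step 1 := counter=1 r=(0,0) succ=(0,0) retry=(0,0)
2. P CAS -> counter=1 r=(0,0) succ=(0,0) retry=(1,0)
3. Q LOAD -> counter=1 r=(0,1) succ=(0,0) retry=(1,0)
4. Q CAS -> counter=2 r=(0,1) succ=(0,1) retry=(1,0)
5. P LOAD -> counter=2 r=(2,1) succ=(0,1) retry=(1,0)
6. Q LOAD -> counter=2 r=(2,2) succ=(0,1) retry=(1,0)
7. P CAS -> counter=3 r=(2,2) succ=(1,1) retry=(1,0)
8. Q CAS -> counter=3 r=(2,2) succ=(1,1) retry=(1,1)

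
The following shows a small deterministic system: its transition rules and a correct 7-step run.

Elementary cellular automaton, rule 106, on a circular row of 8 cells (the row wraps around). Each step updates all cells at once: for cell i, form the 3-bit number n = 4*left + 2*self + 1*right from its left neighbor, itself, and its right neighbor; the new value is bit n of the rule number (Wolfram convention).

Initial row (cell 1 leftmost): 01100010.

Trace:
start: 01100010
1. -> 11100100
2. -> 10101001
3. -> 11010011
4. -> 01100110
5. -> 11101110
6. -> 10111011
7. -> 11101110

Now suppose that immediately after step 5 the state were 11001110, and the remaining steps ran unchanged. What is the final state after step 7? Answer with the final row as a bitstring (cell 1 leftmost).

01111110

state after step 5 := 11001110
6. -> 11011011
7. -> 01111110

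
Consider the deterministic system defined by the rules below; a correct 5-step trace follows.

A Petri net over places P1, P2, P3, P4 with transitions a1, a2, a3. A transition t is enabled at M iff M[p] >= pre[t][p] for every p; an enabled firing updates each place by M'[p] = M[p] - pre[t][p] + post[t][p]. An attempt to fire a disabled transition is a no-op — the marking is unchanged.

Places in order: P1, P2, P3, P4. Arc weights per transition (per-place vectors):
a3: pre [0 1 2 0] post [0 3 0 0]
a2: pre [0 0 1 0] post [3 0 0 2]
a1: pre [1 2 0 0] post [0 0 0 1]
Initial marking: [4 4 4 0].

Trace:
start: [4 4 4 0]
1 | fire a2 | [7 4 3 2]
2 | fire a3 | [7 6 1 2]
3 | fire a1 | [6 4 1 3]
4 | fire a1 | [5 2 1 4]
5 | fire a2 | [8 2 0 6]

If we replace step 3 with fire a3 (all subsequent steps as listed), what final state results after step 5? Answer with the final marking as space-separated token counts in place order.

(re-executing from step 3 with the substitution; state before step 3: [7 6 1 2])
3 | fire a3 | [7 6 1 2]
4 | fire a1 | [6 4 1 3]
5 | fire a2 | [9 4 0 5]

9 4 0 5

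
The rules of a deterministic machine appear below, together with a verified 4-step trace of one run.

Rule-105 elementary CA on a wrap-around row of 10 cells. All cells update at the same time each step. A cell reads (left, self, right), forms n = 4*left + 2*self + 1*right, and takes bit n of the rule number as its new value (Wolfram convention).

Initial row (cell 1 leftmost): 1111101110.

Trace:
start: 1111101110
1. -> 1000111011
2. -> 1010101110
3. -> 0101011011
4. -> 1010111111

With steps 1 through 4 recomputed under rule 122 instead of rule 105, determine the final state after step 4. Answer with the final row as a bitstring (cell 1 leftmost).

0000001110

(re-executing steps 1..4 under rule 122; state before step 1: 1111101110)
1. -> 1000111011
2. -> 1101101110
3. -> 1111111011
4. -> 0000001110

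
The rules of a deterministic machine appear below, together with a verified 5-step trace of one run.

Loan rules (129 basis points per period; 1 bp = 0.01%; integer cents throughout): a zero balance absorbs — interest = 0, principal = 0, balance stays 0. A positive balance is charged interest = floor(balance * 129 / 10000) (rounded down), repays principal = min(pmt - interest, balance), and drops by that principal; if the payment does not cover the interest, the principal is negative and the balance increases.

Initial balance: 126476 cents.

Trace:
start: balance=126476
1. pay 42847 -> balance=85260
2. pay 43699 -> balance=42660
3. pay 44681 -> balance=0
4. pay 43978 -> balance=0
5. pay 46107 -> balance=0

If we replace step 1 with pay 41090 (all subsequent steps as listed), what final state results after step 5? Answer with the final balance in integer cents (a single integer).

(re-executing from step 1 with the substitution; state before step 1: balance=126476)
1. pay 41090 -> balance=87017
2. pay 43699 -> balance=44440
3. pay 44681 -> balance=332
4. pay 43978 -> balance=0
5. pay 46107 -> balance=0

0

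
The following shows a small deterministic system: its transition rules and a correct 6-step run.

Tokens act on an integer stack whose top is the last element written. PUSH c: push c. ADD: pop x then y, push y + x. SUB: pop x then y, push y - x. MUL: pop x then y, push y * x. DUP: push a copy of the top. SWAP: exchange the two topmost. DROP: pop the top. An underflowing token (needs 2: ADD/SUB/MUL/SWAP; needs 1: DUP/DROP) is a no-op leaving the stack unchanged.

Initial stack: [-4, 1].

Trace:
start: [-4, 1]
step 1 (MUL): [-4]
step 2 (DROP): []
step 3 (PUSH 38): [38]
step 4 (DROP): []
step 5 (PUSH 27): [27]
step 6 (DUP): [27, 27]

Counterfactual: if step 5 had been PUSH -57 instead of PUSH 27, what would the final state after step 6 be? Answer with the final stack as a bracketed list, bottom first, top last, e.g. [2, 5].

(re-executing from step 5 with the substitution; state before step 5: [])
step 5 (PUSH -57): [-57]
step 6 (DUP): [-57, -57]

[-57, -57]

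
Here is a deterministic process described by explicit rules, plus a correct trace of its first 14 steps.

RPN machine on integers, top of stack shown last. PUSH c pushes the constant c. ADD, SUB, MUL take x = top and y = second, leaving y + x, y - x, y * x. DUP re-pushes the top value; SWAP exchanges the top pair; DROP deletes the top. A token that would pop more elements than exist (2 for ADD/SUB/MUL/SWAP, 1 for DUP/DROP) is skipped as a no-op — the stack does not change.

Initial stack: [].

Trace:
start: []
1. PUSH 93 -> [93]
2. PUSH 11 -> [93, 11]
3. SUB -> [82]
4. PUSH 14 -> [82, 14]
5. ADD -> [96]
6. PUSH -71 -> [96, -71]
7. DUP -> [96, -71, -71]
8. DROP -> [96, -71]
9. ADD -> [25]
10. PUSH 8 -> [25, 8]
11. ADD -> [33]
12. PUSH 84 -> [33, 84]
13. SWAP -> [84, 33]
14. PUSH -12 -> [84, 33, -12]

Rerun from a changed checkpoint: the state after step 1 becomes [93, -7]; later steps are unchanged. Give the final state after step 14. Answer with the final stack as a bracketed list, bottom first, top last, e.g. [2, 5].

[93, 84, -67, -12]

state after step 1 := [93, -7]
2. PUSH 11 -> [93, -7, 11]
3. SUB -> [93, -18]
4. PUSH 14 -> [93, -18, 14]
5. ADD -> [93, -4]
6. PUSH -71 -> [93, -4, -71]
7. DUP -> [93, -4, -71, -71]
8. DROP -> [93, -4, -71]
9. ADD -> [93, -75]
10. PUSH 8 -> [93, -75, 8]
11. ADD -> [93, -67]
12. PUSH 84 -> [93, -67, 84]
13. SWAP -> [93, 84, -67]
14. PUSH -12 -> [93, 84, -67, -12]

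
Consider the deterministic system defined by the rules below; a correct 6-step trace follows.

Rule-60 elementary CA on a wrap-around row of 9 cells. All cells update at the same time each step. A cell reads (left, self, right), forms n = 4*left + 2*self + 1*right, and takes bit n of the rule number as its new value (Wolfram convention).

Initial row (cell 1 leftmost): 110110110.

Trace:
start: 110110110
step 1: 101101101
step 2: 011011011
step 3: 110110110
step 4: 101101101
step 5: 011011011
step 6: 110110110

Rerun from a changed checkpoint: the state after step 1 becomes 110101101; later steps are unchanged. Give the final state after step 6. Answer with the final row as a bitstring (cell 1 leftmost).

state after step 1 := 110101101
step 2: 001111011
step 3: 101000110
step 4: 111100101
step 5: 000010111
step 6: 100011100

100011100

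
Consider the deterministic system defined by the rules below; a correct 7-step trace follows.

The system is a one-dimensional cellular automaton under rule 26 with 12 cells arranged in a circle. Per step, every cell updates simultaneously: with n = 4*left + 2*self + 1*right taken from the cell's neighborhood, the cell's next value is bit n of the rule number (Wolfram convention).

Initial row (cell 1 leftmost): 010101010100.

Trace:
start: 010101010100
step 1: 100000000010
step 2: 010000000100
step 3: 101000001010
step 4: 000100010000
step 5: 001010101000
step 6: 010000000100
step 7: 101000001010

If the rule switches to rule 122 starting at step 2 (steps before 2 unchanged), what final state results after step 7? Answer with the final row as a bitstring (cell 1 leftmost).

101010101010

(re-executing steps 2..7 under rule 122; state before step 2: 100000000010)
step 2: 010000000101
step 3: 101000001010
step 4: 010100010101
step 5: 101010101010
step 6: 010101010101
step 7: 101010101010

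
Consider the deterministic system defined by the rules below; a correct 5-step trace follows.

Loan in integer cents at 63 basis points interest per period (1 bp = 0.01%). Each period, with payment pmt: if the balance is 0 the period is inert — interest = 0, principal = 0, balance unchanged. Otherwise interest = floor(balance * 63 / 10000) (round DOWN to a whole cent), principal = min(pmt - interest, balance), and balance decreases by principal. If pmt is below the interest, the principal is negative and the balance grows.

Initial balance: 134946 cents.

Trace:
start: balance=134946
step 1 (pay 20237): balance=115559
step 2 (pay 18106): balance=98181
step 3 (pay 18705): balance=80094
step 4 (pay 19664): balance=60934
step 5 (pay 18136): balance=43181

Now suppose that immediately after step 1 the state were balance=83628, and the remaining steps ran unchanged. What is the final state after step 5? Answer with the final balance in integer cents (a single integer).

state after step 1 := balance=83628
step 2 (pay 18106): balance=66048
step 3 (pay 18705): balance=47759
step 4 (pay 19664): balance=28395
step 5 (pay 18136): balance=10437

10437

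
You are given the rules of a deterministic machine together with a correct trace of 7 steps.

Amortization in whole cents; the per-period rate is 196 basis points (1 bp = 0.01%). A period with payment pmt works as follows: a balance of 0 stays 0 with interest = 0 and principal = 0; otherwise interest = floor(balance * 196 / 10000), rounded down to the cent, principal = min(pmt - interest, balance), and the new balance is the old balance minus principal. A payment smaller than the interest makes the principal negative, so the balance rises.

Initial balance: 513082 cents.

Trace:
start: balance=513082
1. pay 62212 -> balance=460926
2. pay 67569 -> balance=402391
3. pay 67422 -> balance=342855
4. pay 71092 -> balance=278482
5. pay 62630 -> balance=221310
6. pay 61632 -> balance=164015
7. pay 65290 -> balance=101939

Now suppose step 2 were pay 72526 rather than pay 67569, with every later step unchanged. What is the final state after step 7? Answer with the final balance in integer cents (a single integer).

(re-executing from step 2 with the substitution; state before step 2: balance=460926)
2. pay 72526 -> balance=397434
3. pay 67422 -> balance=337801
4. pay 71092 -> balance=273329
5. pay 62630 -> balance=216056
6. pay 61632 -> balance=158658
7. pay 65290 -> balance=96477

96477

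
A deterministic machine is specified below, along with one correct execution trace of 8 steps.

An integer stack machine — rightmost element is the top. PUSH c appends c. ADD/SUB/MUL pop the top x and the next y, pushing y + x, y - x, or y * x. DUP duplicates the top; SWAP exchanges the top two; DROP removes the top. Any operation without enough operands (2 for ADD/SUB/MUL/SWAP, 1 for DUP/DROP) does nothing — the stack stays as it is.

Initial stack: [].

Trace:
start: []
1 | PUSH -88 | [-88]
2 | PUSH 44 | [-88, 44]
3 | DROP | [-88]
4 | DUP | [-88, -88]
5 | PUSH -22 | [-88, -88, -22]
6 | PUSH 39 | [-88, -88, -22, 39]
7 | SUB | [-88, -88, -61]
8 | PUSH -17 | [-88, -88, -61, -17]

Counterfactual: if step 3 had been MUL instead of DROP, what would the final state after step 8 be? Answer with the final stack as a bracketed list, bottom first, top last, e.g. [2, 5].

[-3872, -3872, -61, -17]

(re-executing from step 3 with the substitution; state before step 3: [-88, 44])
3 | MUL | [-3872]
4 | DUP | [-3872, -3872]
5 | PUSH -22 | [-3872, -3872, -22]
6 | PUSH 39 | [-3872, -3872, -22, 39]
7 | SUB | [-3872, -3872, -61]
8 | PUSH -17 | [-3872, -3872, -61, -17]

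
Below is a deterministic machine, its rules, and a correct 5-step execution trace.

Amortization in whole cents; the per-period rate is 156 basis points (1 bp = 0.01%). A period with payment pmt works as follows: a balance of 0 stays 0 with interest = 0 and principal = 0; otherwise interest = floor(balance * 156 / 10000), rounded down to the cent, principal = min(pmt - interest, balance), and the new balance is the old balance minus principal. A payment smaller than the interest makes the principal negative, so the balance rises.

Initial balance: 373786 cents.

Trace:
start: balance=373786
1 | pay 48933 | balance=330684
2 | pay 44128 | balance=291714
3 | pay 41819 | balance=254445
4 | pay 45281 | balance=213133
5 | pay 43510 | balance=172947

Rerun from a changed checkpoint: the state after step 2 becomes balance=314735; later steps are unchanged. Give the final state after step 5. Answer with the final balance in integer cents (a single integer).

197063

state after step 2 := balance=314735
3 | pay 41819 | balance=277825
4 | pay 45281 | balance=236878
5 | pay 43510 | balance=197063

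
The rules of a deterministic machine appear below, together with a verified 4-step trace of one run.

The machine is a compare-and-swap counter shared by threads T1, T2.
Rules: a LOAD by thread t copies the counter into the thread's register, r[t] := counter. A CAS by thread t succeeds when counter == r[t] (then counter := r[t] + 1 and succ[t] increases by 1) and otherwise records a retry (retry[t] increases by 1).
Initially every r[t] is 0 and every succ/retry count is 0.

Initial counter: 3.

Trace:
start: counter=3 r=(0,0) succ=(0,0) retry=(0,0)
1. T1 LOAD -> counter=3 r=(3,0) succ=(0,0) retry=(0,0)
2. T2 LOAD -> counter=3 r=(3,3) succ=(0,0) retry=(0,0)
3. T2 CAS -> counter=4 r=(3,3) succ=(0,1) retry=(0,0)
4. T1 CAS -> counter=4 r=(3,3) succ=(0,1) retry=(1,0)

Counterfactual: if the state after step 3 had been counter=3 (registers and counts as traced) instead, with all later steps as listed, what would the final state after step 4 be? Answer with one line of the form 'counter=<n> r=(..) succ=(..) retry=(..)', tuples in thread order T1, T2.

state after step 3 := counter=3 r=(3,3) succ=(0,1) retry=(0,0)
4. T1 CAS -> counter=4 r=(3,3) succ=(1,1) retry=(0,0)

counter=4 r=(3,3) succ=(1,1) retry=(0,0)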